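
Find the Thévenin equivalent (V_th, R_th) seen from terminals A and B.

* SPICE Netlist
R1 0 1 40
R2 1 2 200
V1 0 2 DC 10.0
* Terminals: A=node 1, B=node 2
Step 1 — V_th is the open-circuit voltage V_A - V_B (nothing connected across the terminals).
Nodal analysis, taking node 2 as the 0 V reference.
Source V1 fixes V_0 = 10 V.
KCL at each unknown node (sum of currents leaving = 0; resistances in Ω):
  Node 1: (V_1 - 10)/40 + (V_1 - 0)/200 = 0
Collecting terms: 0.03 × V_1 = 0.25  =>  V_1 = 8.333 V
V_th = V_1 - V_2 = 8.333 - 0 = 8.333 V
Step 2 — R_th: zero the source — replace V1 by a short circuit (node 2 merges into node 0) — and find the resistance seen between A (node 1) and B (node 0).
Reduce the network between node 1 (A) and node 0 (B) by series/parallel combination:
  Rp1 = R1 ‖ R2 (parallel, both between nodes 0 and 1) = 1/(1/40 + 1/200) = 33.33 Ω
R_th = 33.33 Ω

Final answer: V_th = 8.333 V, R_th = 33.33 Ω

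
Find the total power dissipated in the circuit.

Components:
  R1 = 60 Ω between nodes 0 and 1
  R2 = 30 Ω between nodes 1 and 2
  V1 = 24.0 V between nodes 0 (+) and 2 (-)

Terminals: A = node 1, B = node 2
Nodal analysis, taking node 2 as the 0 V reference.
Source V1 fixes V_0 = 24 V.
KCL at each unknown node (sum of currents leaving = 0; resistances in Ω):
  Node 1: (V_1 - 24)/60 + (V_1 - 0)/30 = 0
Collecting terms: 0.05 × V_1 = 0.4  =>  V_1 = 8 V
Power in each resistor, P = (ΔV)²/R:
  P_R1 = (24 - 8)²/60 = 4.267 W
  P_R2 = (8 - 0)²/30 = 2.133 W
P_total = P_R1 + P_R2 = 6.4 W

Final answer: 6.4 W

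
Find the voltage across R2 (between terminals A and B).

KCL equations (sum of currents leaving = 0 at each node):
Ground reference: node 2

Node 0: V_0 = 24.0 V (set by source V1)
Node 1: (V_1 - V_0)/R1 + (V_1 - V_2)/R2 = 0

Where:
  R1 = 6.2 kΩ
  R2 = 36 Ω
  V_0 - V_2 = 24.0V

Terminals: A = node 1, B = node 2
R1 and R2 are in series across V1 (node 0 → node 1 → node 2), and the output A–B is taken across R2, so this is a voltage divider.
Series current: I = V1/(R1 + R2) = 24/(6200 + 36) = 24/6236 = 0.003849 A
V_R2 = I × R2 = V1 × R2/(R1 + R2) = 24 × 36/6236 = 0.1386 V

Final answer: 0.1386 V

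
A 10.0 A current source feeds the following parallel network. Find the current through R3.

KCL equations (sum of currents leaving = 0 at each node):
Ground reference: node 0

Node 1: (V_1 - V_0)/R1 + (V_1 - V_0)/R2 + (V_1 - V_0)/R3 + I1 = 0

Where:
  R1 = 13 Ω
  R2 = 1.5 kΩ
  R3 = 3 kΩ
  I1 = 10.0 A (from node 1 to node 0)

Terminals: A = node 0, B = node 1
All resistors sit directly between nodes 0 and 1, so they are in parallel and share one voltage V; the full source current 10 A splits among them.
1/R_par = 1/13 + 1/1500 + 1/3000 = 0.07792 S  =>  R_par = 12.83 Ω
V = I × R_par = 10 × 12.83 = 128.3 V
I_R3 = V/R3 = 128.3/3000 = 0.04278 A

Final answer: 0.04278 A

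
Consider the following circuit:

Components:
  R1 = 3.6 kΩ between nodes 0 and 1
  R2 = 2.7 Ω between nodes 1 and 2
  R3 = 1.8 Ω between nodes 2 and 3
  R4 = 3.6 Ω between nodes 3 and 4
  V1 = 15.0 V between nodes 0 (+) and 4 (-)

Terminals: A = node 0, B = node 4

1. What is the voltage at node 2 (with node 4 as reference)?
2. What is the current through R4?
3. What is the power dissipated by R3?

Nodal analysis, taking node 4 as the 0 V reference.
Source V1 fixes V_0 = 15 V.
KCL at each unknown node (sum of currents leaving = 0; resistances in Ω):
  Node 1: (V_1 - 15)/3600 + (V_1 - V_2)/2.7 = 0
  Node 2: (V_2 - V_1)/2.7 + (V_2 - V_3)/1.8 = 0
  Node 3: (V_3 - V_2)/1.8 + (V_3 - 0)/3.6 = 0
Collecting terms (coefficients in siemens):
  0.3706·V_1 - 0.3704·V_2 = 0.004167
  0.9259·V_2 - 0.3704·V_1 - 0.5556·V_3 = 0
  0.8333·V_3 - 0.5556·V_2 = 0
Solving these 3 simultaneous equations (Gaussian elimination) gives:
  V_1 = 0.03367 V, V_2 = 0.02245 V, V_3 = 0.01497 V
Part 1:
  Read off the nodal solution: V_2 = 0.02245 V
Part 2:
  I_R4 = (V_3 - V_4)/R4 = (0.01497 - 0)/3.6 = 0.004157 A
  Magnitude: I_R4 = 0.004157 A
Part 3:
  I_R3 = (V_2 - V_3)/R3 = (0.02245 - 0.01497)/1.8 = 0.004157 A
  P_R3 = I_R3² × R3 = (0.004157)² × 1.8 = 0.00003111 W

Final answers:
1. V_2 = 0.02245 V
2. I_R4 = 0.004157 A
3. P_R3 = 3.111e-05 W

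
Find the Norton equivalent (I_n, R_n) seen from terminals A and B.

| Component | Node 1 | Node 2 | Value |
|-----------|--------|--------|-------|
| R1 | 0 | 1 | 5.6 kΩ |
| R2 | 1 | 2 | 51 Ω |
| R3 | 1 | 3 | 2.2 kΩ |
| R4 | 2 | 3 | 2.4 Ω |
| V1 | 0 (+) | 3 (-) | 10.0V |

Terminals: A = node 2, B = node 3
Find the Thévenin equivalent first; then I_n = V_th/R_th and R_n = R_th.
Step 1 — V_th is the open-circuit voltage V_A - V_B (nothing connected across the terminals).
Nodal analysis, taking node 3 as the 0 V reference.
Source V1 fixes V_0 = 10 V.
KCL at each unknown node (sum of currents leaving = 0; resistances in Ω):
  Node 1: (V_1 - 10)/5600 + (V_1 - V_2)/51 + (V_1 - 0)/2200 = 0
  Node 2: (V_2 - V_1)/51 + (V_2 - 0)/2.4 = 0
Collecting terms (coefficients in siemens):
  0.02024·V_1 - 0.01961·V_2 = 0.001786
  0.4363·V_2 - 0.01961·V_1 = 0
Determinant D = (0.02024)(0.4363) - (-0.01961)(-0.01961) = 0.008446
V_1 = [(0.001786)(0.4363) - (-0.01961)(0)]/D = 0.09224 V
V_2 = [(0.02024)(0) - (0.001786)(-0.01961)]/D = 0.004146 V
V_th = V_2 - V_3 = 0.004146 - 0 = 0.004146 V
Step 2 — R_th: zero the source — replace V1 by a short circuit (node 3 merges into node 0) — and find the resistance seen between A (node 2) and B (node 0).
Reduce the network between node 2 (A) and node 0 (B) by series/parallel combination:
  Rp1 = R1 ‖ R3 (parallel, both between nodes 0 and 1) = 1/(1/5600 + 1/2200) = 1579 Ω
  Rs1 = R2 + Rp1 (series, joined only at node 1) = 51 + 1579 = 1630 Ω
  Rp2 = R4 ‖ Rs1 (parallel, both between nodes 0 and 2) = 1/(1/2.4 + 1/1630) = 2.396 Ω
R_th = 2.396 Ω
I_n = V_th/R_th = 0.004146/2.396 = 0.00173 A, and R_n = R_th = 2.396 Ω

Final answer: I_n = 0.00173 A, R_n = 2.396 Ω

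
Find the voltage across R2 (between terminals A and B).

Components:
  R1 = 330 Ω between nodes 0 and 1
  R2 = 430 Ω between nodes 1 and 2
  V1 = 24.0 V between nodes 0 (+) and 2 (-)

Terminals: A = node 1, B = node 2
R1 and R2 are in series across V1 (node 0 → node 1 → node 2), and the output A–B is taken across R2, so this is a voltage divider.
Series current: I = V1/(R1 + R2) = 24/(330 + 430) = 24/760 = 0.03158 A
V_R2 = I × R2 = V1 × R2/(R1 + R2) = 24 × 430/760 = 13.58 V

Final answer: 13.58 V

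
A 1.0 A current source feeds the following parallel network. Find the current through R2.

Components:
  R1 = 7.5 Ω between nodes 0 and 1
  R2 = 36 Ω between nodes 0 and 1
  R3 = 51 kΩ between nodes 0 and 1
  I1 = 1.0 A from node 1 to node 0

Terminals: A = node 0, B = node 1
All resistors sit directly between nodes 0 and 1, so they are in parallel and share one voltage V; the full source current 1 A splits among them.
1/R_par = 1/7.5 + 1/36 + 1/51000 = 0.1611 S  =>  R_par = 6.206 Ω
V = I × R_par = 1 × 6.206 = 6.206 V
I_R2 = V/R2 = 6.206/36 = 0.1724 A

Final answer: 0.1724 A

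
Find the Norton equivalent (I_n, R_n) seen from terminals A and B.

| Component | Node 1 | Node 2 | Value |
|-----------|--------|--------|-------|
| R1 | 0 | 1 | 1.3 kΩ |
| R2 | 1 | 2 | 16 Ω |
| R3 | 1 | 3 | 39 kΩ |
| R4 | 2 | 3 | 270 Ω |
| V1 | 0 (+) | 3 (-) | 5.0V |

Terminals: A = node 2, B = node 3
Find the Thévenin equivalent first; then I_n = V_th/R_th and R_n = R_th.
Step 1 — V_th is the open-circuit voltage V_A - V_B (nothing connected across the terminals).
Nodal analysis, taking node 3 as the 0 V reference.
Source V1 fixes V_0 = 5 V.
KCL at each unknown node (sum of currents leaving = 0; resistances in Ω):
  Node 1: (V_1 - 5)/1300 + (V_1 - V_2)/16 + (V_1 - 0)/39000 = 0
  Node 2: (V_2 - V_1)/16 + (V_2 - 0)/270 = 0
Collecting terms (coefficients in siemens):
  0.06329·V_1 - 0.0625·V_2 = 0.003846
  0.0662·V_2 - 0.0625·V_1 = 0
Determinant D = (0.06329)(0.0662) - (-0.0625)(-0.0625) = 0.0002841
V_1 = [(0.003846)(0.0662) - (-0.0625)(0)]/D = 0.8963 V
V_2 = [(0.06329)(0) - (0.003846)(-0.0625)]/D = 0.8461 V
V_th = V_2 - V_3 = 0.8461 - 0 = 0.8461 V
Step 2 — R_th: zero the source — replace V1 by a short circuit (node 3 merges into node 0) — and find the resistance seen between A (node 2) and B (node 0).
Reduce the network between node 2 (A) and node 0 (B) by series/parallel combination:
  Rp1 = R1 ‖ R3 (parallel, both between nodes 0 and 1) = 1/(1/1300 + 1/39000) = 1258 Ω
  Rs1 = R2 + Rp1 (series, joined only at node 1) = 16 + 1258 = 1274 Ω
  Rp2 = R4 ‖ Rs1 (parallel, both between nodes 0 and 2) = 1/(1/270 + 1/1274) = 222.8 Ω
R_th = 222.8 Ω
I_n = V_th/R_th = 0.8461/222.8 = 0.003798 A, and R_n = R_th = 222.8 Ω

Final answer: I_n = 0.003798 A, R_n = 222.8 Ω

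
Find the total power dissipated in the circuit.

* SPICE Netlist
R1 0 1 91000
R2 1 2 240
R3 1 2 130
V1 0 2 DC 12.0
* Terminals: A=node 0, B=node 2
Nodal analysis, taking node 2 as the 0 V reference.
Source V1 fixes V_0 = 12 V.
KCL at each unknown node (sum of currents leaving = 0; resistances in Ω):
  Node 1: (V_1 - 12)/91000 + (V_1 - 0)/240 + (V_1 - 0)/130 = 0
Collecting terms: 0.01187 × V_1 = 0.0001319  =>  V_1 = 0.01111 V
Power in each resistor, P = (ΔV)²/R:
  P_R1 = (12 - 0.01111)²/91000 = 0.001579 W
  P_R2 = (0.01111 - 0)²/240 = 0.0000005142 W
  P_R3 = (0.01111 - 0)²/130 = 0.0000009494 W
P_total = P_R1 + P_R2 + P_R3 = 0.001581 W

Final answer: 0.001581 W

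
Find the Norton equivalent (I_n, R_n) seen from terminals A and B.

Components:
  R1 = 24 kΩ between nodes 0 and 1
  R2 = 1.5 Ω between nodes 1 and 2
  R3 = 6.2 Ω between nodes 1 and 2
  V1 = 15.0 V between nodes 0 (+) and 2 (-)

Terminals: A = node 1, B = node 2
Find the Thévenin equivalent first; then I_n = V_th/R_th and R_n = R_th.
Step 1 — V_th is the open-circuit voltage V_A - V_B (nothing connected across the terminals).
Nodal analysis, taking node 2 as the 0 V reference.
Source V1 fixes V_0 = 15 V.
KCL at each unknown node (sum of currents leaving = 0; resistances in Ω):
  Node 1: (V_1 - 15)/24000 + (V_1 - 0)/1.5 + (V_1 - 0)/6.2 = 0
Collecting terms: 0.828 × V_1 = 0.000625  =>  V_1 = 0.0007548 V
V_th = V_1 - V_2 = 0.0007548 - 0 = 0.0007548 V
Step 2 — R_th: zero the source — replace V1 by a short circuit (node 2 merges into node 0) — and find the resistance seen between A (node 1) and B (node 0).
Reduce the network between node 1 (A) and node 0 (B) by series/parallel combination:
  Rp1 = R1 ‖ R2 ‖ R3 (parallel, all between nodes 0 and 1) = 1/(1/24000 + 1/1.5 + 1/6.2) = 1.208 Ω
R_th = 1.208 Ω
I_n = V_th/R_th = 0.0007548/1.208 = 0.000625 A, and R_n = R_th = 1.208 Ω

Final answer: I_n = 0.000625 A, R_n = 1.208 Ω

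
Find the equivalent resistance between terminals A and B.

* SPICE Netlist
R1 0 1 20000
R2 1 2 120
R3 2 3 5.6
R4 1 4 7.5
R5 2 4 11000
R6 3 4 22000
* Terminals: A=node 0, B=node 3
The network is not a plain series/parallel combination. Inject a 1 A test current into terminal A (node 0) and return it from terminal B (node 3); then R_eq = V_A / (1 A).
Nodal analysis, taking node 3 as the 0 V reference.
Current source I_test pushes 1 A into node 0 and draws it out of node 3.
KCL at each unknown node (sum of currents leaving = 0; resistances in Ω):
  Node 0: (V_0 - V_1)/20000 - 1 = 0
  Node 1: (V_1 - V_0)/20000 + (V_1 - V_2)/120 + (V_1 - V_4)/7.5 = 0
  Node 2: (V_2 - V_1)/120 + (V_2 - 0)/5.6 + (V_2 - V_4)/11000 = 0
  Node 4: (V_4 - V_1)/7.5 + (V_4 - V_2)/11000 + (V_4 - 0)/22000 = 0
Collecting terms (coefficients in siemens):
  0.00005·V_0 - 0.00005·V_1 = 1
  0.1417·V_1 - 0.00005·V_0 - 0.008333·V_2 - 0.1333·V_4 = 0
  0.187·V_2 - 0.008333·V_1 - 0.00009091·V_4 = 0
  0.1335·V_4 - 0.1333·V_1 - 0.00009091·V_2 = 0
Solving these 4 simultaneous equations (Gaussian elimination) gives:
  V_0 = 20120 V, V_1 = 123.6 V, V_2 = 5.569 V, V_4 = 123.5 V
R_eq = V_0 / 1 A = 20120 Ω = 20.12 kΩ

Final answer: 20.12 kΩ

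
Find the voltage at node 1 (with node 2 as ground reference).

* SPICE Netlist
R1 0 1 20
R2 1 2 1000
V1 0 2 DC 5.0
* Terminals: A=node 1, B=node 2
Nodal analysis, taking node 2 as the 0 V reference.
Source V1 fixes V_0 = 5 V.
KCL at each unknown node (sum of currents leaving = 0; resistances in Ω):
  Node 1: (V_1 - 5)/20 + (V_1 - 0)/1000 = 0
Collecting terms: 0.051 × V_1 = 0.25  =>  V_1 = 4.902 V
The requested potential is V_1 = 4.902 V.

Final answer: V_1 = 4.902 V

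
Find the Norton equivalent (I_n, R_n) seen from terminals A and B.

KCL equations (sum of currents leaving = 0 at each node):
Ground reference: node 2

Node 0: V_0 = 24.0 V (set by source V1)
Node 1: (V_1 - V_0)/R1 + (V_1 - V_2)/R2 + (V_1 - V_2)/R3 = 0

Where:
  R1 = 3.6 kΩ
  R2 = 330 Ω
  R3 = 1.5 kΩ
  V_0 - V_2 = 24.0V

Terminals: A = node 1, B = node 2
Find the Thévenin equivalent first; then I_n = V_th/R_th and R_n = R_th.
Step 1 — V_th is the open-circuit voltage V_A - V_B (nothing connected across the terminals).
Nodal analysis, taking node 2 as the 0 V reference.
Source V1 fixes V_0 = 24 V.
KCL at each unknown node (sum of currents leaving = 0; resistances in Ω):
  Node 1: (V_1 - 24)/3600 + (V_1 - 0)/330 + (V_1 - 0)/1500 = 0
Collecting terms: 0.003975 × V_1 = 0.006667  =>  V_1 = 1.677 V
V_th = V_1 - V_2 = 1.677 - 0 = 1.677 V
Step 2 — R_th: zero the source — replace V1 by a short circuit (node 2 merges into node 0) — and find the resistance seen between A (node 1) and B (node 0).
Reduce the network between node 1 (A) and node 0 (B) by series/parallel combination:
  Rp1 = R1 ‖ R2 ‖ R3 (parallel, all between nodes 0 and 1) = 1/(1/3600 + 1/330 + 1/1500) = 251.6 Ω
R_th = 251.6 Ω
I_n = V_th/R_th = 1.677/251.6 = 0.006667 A, and R_n = R_th = 251.6 Ω

Final answer: I_n = 0.006667 A, R_n = 251.6 Ω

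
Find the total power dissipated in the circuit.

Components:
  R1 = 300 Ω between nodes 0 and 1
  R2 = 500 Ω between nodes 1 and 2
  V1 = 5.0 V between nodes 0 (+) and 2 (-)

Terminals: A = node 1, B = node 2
Nodal analysis, taking node 2 as the 0 V reference.
Source V1 fixes V_0 = 5 V.
KCL at each unknown node (sum of currents leaving = 0; resistances in Ω):
  Node 1: (V_1 - 5)/300 + (V_1 - 0)/500 = 0
Collecting terms: 0.005333 × V_1 = 0.01667  =>  V_1 = 3.125 V
Power in each resistor, P = (ΔV)²/R:
  P_R1 = (5 - 3.125)²/300 = 0.01172 W
  P_R2 = (3.125 - 0)²/500 = 0.01953 W
P_total = P_R1 + P_R2 = 0.03125 W

Final answer: 0.03125 W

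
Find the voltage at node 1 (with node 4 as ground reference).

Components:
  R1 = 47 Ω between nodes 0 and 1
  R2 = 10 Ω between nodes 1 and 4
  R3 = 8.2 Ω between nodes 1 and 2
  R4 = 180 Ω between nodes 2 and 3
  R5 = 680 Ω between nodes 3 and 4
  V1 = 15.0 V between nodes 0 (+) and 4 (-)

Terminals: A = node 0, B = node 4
Nodal analysis, taking node 4 as the 0 V reference.
Source V1 fixes V_0 = 15 V.
KCL at each unknown node (sum of currents leaving = 0; resistances in Ω):
  Node 1: (V_1 - 15)/47 + (V_1 - 0)/10 + (V_1 - V_2)/8.2 = 0
  Node 2: (V_2 - V_1)/8.2 + (V_2 - V_3)/180 = 0
  Node 3: (V_3 - V_2)/180 + (V_3 - 0)/680 = 0
Collecting terms (coefficients in siemens):
  0.2432·V_1 - 0.122·V_2 = 0.3191
  0.1275·V_2 - 0.122·V_1 - 0.005556·V_3 = 0
  0.007026·V_3 - 0.005556·V_2 = 0
Solving these 3 simultaneous equations (Gaussian elimination) gives:
  V_1 = 2.607 V, V_2 = 2.582 V, V_3 = 2.042 V
The requested potential is V_1 = 2.607 V.

Final answer: V_1 = 2.607 V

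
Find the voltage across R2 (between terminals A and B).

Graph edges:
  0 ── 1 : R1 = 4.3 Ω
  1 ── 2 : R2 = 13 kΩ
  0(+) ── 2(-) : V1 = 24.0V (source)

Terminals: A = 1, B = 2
R1 and R2 are in series across V1 (node 0 → node 1 → node 2), and the output A–B is taken across R2, so this is a voltage divider.
Series current: I = V1/(R1 + R2) = 24/(4.3 + 13000) = 24/13000 = 0.001846 A
V_R2 = I × R2 = V1 × R2/(R1 + R2) = 24 × 13000/13000 = 23.99 V

Final answer: 23.99 V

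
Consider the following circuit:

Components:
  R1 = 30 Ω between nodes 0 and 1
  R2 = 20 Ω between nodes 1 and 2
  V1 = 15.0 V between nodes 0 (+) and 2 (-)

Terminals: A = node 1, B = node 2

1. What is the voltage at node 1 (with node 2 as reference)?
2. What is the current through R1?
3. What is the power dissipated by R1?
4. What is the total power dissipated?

Nodal analysis, taking node 2 as the 0 V reference.
Source V1 fixes V_0 = 15 V.
KCL at each unknown node (sum of currents leaving = 0; resistances in Ω):
  Node 1: (V_1 - 15)/30 + (V_1 - 0)/20 = 0
Collecting terms: 0.08333 × V_1 = 0.5  =>  V_1 = 6 V
Part 1:
  Read off the nodal solution: V_1 = 6 V
Part 2:
  I_R1 = (V_0 - V_1)/R1 = (15 - 6)/30 = 0.3 A
  Magnitude: I_R1 = 0.3 A
Part 3:
  I_R1 = (V_0 - V_1)/R1 = (15 - 6)/30 = 0.3 A
  P_R1 = I_R1² × R1 = (0.3)² × 30 = 2.7 W
Part 4:
  Power in each resistor, P = (ΔV)²/R:
    P_R1 = (15 - 6)²/30 = 2.7 W
    P_R2 = (6 - 0)²/20 = 1.8 W
  P_total = P_R1 + P_R2 = 4.5 W

Final answers:
1. V_1 = 6 V
2. I_R1 = 0.3 A
3. P_R1 = 2.7 W
4. P_total = 4.5 W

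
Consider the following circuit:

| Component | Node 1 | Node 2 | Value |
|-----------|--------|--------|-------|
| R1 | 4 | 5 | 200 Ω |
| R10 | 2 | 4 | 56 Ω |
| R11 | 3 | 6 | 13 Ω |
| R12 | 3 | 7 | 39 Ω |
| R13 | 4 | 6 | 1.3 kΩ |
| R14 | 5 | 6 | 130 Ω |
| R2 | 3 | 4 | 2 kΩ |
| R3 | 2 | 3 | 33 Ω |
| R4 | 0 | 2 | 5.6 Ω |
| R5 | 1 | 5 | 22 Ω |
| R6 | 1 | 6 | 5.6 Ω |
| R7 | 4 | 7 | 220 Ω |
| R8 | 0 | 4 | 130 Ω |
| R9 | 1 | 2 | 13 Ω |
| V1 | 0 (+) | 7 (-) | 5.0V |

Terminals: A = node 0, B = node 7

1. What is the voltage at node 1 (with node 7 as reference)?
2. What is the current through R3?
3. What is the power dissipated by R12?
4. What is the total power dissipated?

Nodal analysis, taking node 7 as the 0 V reference.
Source V1 fixes V_0 = 5 V.
KCL at each unknown node (sum of currents leaving = 0; resistances in Ω):
  Node 1: (V_1 - V_5)/22 + (V_1 - V_6)/5.6 + (V_1 - V_2)/13 = 0
  Node 2: (V_2 - V_3)/33 + (V_2 - 5)/5.6 + (V_2 - V_1)/13 + (V_2 - V_4)/56 = 0
  Node 3: (V_3 - V_4)/2000 + (V_3 - V_2)/33 + (V_3 - V_6)/13 + (V_3 - 0)/39 = 0
  Node 4: (V_4 - V_5)/200 + (V_4 - V_3)/2000 + (V_4 - 0)/220 + (V_4 - 5)/130 + (V_4 - V_2)/56 + (V_4 - V_6)/1300 = 0
  Node 5: (V_5 - V_4)/200 + (V_5 - V_1)/22 + (V_5 - V_6)/130 = 0
  Node 6: (V_6 - V_1)/5.6 + (V_6 - V_3)/13 + (V_6 - V_4)/1300 + (V_6 - V_5)/130 = 0
Collecting terms (coefficients in siemens):
  0.3009·V_1 - 0.07692·V_2 - 0.04545·V_5 - 0.1786·V_6 = 0
  0.3037·V_2 - 0.07692·V_1 - 0.0303·V_3 - 0.01786·V_4 = 0.8929
  0.1334·V_3 - 0.0303·V_2 - 0.0005·V_4 - 0.07692·V_6 = 0
  0.03636·V_4 - 0.01786·V_2 - 0.0005·V_3 - 0.005·V_5 - 0.0007692·V_6 = 0.03846
  0.05815·V_5 - 0.04545·V_1 - 0.005·V_4 - 0.007692·V_6 = 0
  0.264·V_6 - 0.1786·V_1 - 0.07692·V_3 - 0.0007692·V_4 - 0.007692·V_5 = 0
Solving these 6 simultaneous equations (Gaussian elimination) gives:
  V_1 = 3.95 V, V_2 = 4.489 V, V_3 = 3.184 V, V_4 = 3.924 V
  V_5 = 3.918 V, V_6 = 3.725 V
Part 1:
  Read off the nodal solution: V_1 = 3.95 V
Part 2:
  I_R3 = (V_2 - V_3)/R3 = (4.489 - 3.184)/33 = 0.03957 A
  Magnitude: I_R3 = 0.03957 A
Part 3:
  I_R12 = (V_3 - V_7)/R12 = (3.184 - 0)/39 = 0.08163 A
  P_R12 = I_R12² × R12 = (0.08163)² × 39 = 0.2599 W
Part 4:
  Power in each resistor, P = (ΔV)²/R:
    P_R1 = (3.924 - 3.918)²/200 = 0.0000001612 W
    P_R2 = (3.184 - 3.924)²/2000 = 0.0002738 W
    P_R3 = (4.489 - 3.184)²/33 = 0.05167 W
    P_R4 = (5 - 4.489)²/5.6 = 0.04656 W
    P_R5 = (3.95 - 3.918)²/22 = 0.00004635 W
    P_R6 = (3.95 - 3.725)²/5.6 = 0.008985 W
    P_R7 = (3.924 - 0)²/220 = 0.06997 W
    P_R8 = (5 - 3.924)²/130 = 0.008914 W
    P_R9 = (3.95 - 4.489)²/13 = 0.0224 W
    P_R10 = (4.489 - 3.924)²/56 = 0.005718 W
    P_R11 = (3.184 - 3.725)²/13 = 0.02259 W
    P_R12 = (3.184 - 0)²/39 = 0.2599 W
    P_R13 = (3.924 - 3.725)²/1300 = 0.00003017 W
    P_R14 = (3.918 - 3.725)²/130 = 0.0002847 W
  P_total = P_R1 + P_R2 + P_R3 + P_R4 + P_R5 + P_R6 + P_R7 + P_R8 + P_R9 + P_R10 + P_R11 + P_R12 + P_R13 + P_R14 = 0.4973 W

Final answers:
1. V_1 = 3.95 V
2. I_R3 = 0.03957 A
3. P_R12 = 0.2599 W
4. P_total = 0.4973 W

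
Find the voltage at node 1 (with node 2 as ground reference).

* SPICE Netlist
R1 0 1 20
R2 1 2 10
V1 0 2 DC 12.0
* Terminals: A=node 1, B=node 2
Nodal analysis, taking node 2 as the 0 V reference.
Source V1 fixes V_0 = 12 V.
KCL at each unknown node (sum of currents leaving = 0; resistances in Ω):
  Node 1: (V_1 - 12)/20 + (V_1 - 0)/10 = 0
Collecting terms: 0.15 × V_1 = 0.6  =>  V_1 = 4 V
The requested potential is V_1 = 4 V.

Final answer: V_1 = 4 V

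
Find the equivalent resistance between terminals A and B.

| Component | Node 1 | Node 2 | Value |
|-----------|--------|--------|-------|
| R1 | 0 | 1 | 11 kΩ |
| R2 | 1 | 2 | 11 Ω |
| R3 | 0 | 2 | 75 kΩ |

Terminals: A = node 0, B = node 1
Reduce the network between node 0 (A) and node 1 (B) by series/parallel combination:
  Rs1 = R3 + R2 (series, joined only at node 2) = 75000 + 11 = 75010 Ω
  Rp1 = R1 ‖ Rs1 (parallel, both between nodes 0 and 1) = 1/(1/11000 + 1/75010) = 9593 Ω
R_eq = 9.593 kΩ

Final answer: 9.593 kΩ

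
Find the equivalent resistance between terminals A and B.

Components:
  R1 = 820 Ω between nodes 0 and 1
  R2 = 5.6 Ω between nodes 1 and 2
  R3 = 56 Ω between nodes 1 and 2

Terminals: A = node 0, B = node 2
Reduce the network between node 0 (A) and node 2 (B) by series/parallel combination:
  Rp1 = R2 ‖ R3 (parallel, both between nodes 1 and 2) = 1/(1/5.6 + 1/56) = 5.091 Ω
  Rs1 = R1 + Rp1 (series, joined only at node 1) = 820 + 5.091 = 825.1 Ω
R_eq = 825.1 Ω

Final answer: 825.1 Ω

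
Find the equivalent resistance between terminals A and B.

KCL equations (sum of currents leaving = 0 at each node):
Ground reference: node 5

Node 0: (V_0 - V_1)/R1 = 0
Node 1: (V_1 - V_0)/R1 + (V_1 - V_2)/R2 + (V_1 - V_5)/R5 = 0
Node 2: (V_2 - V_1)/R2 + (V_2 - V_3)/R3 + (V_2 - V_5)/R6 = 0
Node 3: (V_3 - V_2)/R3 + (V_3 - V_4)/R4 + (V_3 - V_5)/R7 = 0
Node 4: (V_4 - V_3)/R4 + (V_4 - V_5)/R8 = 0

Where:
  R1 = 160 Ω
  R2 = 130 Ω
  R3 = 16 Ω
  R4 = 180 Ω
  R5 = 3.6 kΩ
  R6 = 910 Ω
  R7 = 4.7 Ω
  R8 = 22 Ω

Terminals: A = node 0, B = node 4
The network is not a plain series/parallel combination. Inject a 1 A test current into terminal A (node 0) and return it from terminal B (node 4); then R_eq = V_A / (1 A).
Nodal analysis, taking node 4 as the 0 V reference.
Current source I_test pushes 1 A into node 0 and draws it out of node 4.
KCL at each unknown node (sum of currents leaving = 0; resistances in Ω):
  Node 0: (V_0 - V_1)/160 - 1 = 0
  Node 1: (V_1 - V_0)/160 + (V_1 - V_2)/130 + (V_1 - V_5)/3600 = 0
  Node 2: (V_2 - V_1)/130 + (V_2 - V_3)/16 + (V_2 - V_5)/910 = 0
  Node 3: (V_3 - V_2)/16 + (V_3 - 0)/180 + (V_3 - V_5)/4.7 = 0
  Node 5: (V_5 - V_1)/3600 + (V_5 - V_2)/910 + (V_5 - V_3)/4.7 + (V_5 - 0)/22 = 0
Collecting terms (coefficients in siemens):
  0.00625·V_0 - 0.00625·V_1 = 1
  0.01422·V_1 - 0.00625·V_0 - 0.007692·V_2 - 0.0002778·V_5 = 0
  0.07129·V_2 - 0.007692·V_1 - 0.0625·V_3 - 0.001099·V_5 = 0
  0.2808·V_3 - 0.0625·V_2 - 0.2128·V_5 = 0
  0.2596·V_5 - 0.0002778·V_1 - 0.001099·V_2 - 0.2128·V_3 = 0
Solving these 5 simultaneous equations (Gaussian elimination) gives:
  V_0 = 322.8 V, V_1 = 162.8 V, V_2 = 38.03 V, V_3 = 23 V
  V_5 = 19.19 V
R_eq = V_0 / 1 A = 322.8 Ω

Final answer: 322.8 Ω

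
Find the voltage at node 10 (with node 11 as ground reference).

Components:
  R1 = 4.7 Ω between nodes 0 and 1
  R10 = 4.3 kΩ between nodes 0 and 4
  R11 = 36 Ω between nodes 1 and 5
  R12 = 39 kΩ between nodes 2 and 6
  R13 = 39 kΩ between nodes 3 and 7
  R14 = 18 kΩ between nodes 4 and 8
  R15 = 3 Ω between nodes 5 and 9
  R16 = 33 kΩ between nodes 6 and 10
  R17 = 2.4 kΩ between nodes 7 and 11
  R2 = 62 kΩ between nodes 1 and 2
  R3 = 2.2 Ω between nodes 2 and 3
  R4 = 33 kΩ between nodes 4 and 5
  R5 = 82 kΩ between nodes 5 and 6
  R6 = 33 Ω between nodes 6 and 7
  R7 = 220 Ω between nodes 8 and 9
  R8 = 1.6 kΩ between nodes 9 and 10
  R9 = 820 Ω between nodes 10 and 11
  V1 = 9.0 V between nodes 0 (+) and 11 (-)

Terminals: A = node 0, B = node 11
Nodal analysis, taking node 11 as the 0 V reference.
Source V1 fixes V_0 = 9 V.
KCL at each unknown node (sum of currents leaving = 0; resistances in Ω):
  Node 1: (V_1 - 9)/4.7 + (V_1 - V_2)/62000 + (V_1 - V_5)/36 = 0
  Node 2: (V_2 - V_1)/62000 + (V_2 - V_3)/2.2 + (V_2 - V_6)/39000 = 0
  Node 3: (V_3 - V_2)/2.2 + (V_3 - V_7)/39000 = 0
  Node 4: (V_4 - V_5)/33000 + (V_4 - 9)/4300 + (V_4 - V_8)/18000 = 0
  Node 5: (V_5 - V_4)/33000 + (V_5 - V_6)/82000 + (V_5 - V_1)/36 + (V_5 - V_9)/3 = 0
  Node 6: (V_6 - V_5)/82000 + (V_6 - V_7)/33 + (V_6 - V_2)/39000 + (V_6 - V_10)/33000 = 0
  Node 7: (V_7 - V_6)/33 + (V_7 - V_3)/39000 + (V_7 - 0)/2400 = 0
  Node 8: (V_8 - V_9)/220 + (V_8 - V_4)/18000 = 0
  Node 9: (V_9 - V_8)/220 + (V_9 - V_10)/1600 + (V_9 - V_5)/3 = 0
  Node 10: (V_10 - V_9)/1600 + (V_10 - 0)/820 + (V_10 - V_6)/33000 = 0
Collecting terms (coefficients in siemens):
  0.2406·V_1 - 0.00001613·V_2 - 0.02778·V_5 = 1.915
  0.4546·V_2 - 0.00001613·V_1 - 0.4545·V_3 - 0.00002564·V_6 = 0
  0.4546·V_3 - 0.4545·V_2 - 0.00002564·V_7 = 0
  0.0003184·V_4 - 0.0000303·V_5 - 0.00005556·V_8 = 0.002093
  0.3612·V_5 - 0.02778·V_1 - 0.0000303·V_4 - 0.0000122·V_6 - 0.3333·V_9 = 0
  0.03037·V_6 - 0.00002564·V_2 - 0.0000122·V_5 - 0.0303·V_7 - 0.0000303·V_10 = 0
  0.03075·V_7 - 0.00002564·V_3 - 0.0303·V_6 = 0
  0.004601·V_8 - 0.00005556·V_4 - 0.004545·V_9 = 0
  0.3385·V_9 - 0.3333·V_5 - 0.004545·V_8 - 0.000625·V_10 = 0
  0.001875·V_10 - 0.0000303·V_6 - 0.000625·V_9 = 0
Solving these 10 simultaneous equations (Gaussian elimination) gives:
  V_1 = 8.982 V, V_2 = 2.648 V, V_3 = 2.648 V, V_4 = 8.957 V
  V_5 = 8.846 V, V_6 = 0.6591 V, V_7 = 0.6519 V, V_8 = 8.837 V
  V_9 = 8.835 V, V_10 = 2.956 V
The requested potential is V_10 = 2.956 V.

Final answer: V_10 = 2.956 V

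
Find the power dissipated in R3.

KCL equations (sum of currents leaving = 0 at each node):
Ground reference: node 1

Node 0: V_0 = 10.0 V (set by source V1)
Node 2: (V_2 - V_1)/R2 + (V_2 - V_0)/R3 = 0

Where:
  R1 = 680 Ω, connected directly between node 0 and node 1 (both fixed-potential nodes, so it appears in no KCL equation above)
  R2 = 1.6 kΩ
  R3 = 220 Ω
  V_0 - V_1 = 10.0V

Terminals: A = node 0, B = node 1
Nodal analysis, taking node 1 as the 0 V reference.
Source V1 fixes V_0 = 10 V.
KCL at each unknown node (sum of currents leaving = 0; resistances in Ω):
  Node 2: (V_2 - 0)/1600 + (V_2 - 10)/220 = 0
Collecting terms: 0.00517 × V_2 = 0.04545  =>  V_2 = 8.791 V
I_R3 = (V_0 - V_2)/R3 = (10 - 8.791)/220 = 0.005495 A
P_R3 = I_R3² × R3 = (0.005495)² × 220 = 0.006642 W

Final answer: 0.006642 W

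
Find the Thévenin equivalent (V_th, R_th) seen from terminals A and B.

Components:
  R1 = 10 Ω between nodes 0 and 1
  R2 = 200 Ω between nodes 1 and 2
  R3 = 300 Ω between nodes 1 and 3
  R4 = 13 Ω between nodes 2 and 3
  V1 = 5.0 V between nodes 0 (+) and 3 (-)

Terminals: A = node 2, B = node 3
Step 1 — V_th is the open-circuit voltage V_A - V_B (nothing connected across the terminals).
Nodal analysis, taking node 3 as the 0 V reference.
Source V1 fixes V_0 = 5 V.
KCL at each unknown node (sum of currents leaving = 0; resistances in Ω):
  Node 1: (V_1 - 5)/10 + (V_1 - V_2)/200 + (V_1 - 0)/300 = 0
  Node 2: (V_2 - V_1)/200 + (V_2 - 0)/13 = 0
Collecting terms (coefficients in siemens):
  0.1083·V_1 - 0.005·V_2 = 0.5
  0.08192·V_2 - 0.005·V_1 = 0
Determinant D = (0.1083)(0.08192) - (-0.005)(-0.005) = 0.00885
V_1 = [(0.5)(0.08192) - (-0.005)(0)]/D = 4.628 V
V_2 = [(0.1083)(0) - (0.5)(-0.005)]/D = 0.2825 V
V_th = V_2 - V_3 = 0.2825 - 0 = 0.2825 V
Step 2 — R_th: zero the source — replace V1 by a short circuit (node 3 merges into node 0) — and find the resistance seen between A (node 2) and B (node 0).
Reduce the network between node 2 (A) and node 0 (B) by series/parallel combination:
  Rp1 = R1 ‖ R3 (parallel, both between nodes 0 and 1) = 1/(1/10 + 1/300) = 9.677 Ω
  Rs1 = R2 + Rp1 (series, joined only at node 1) = 200 + 9.677 = 209.7 Ω
  Rp2 = R4 ‖ Rs1 (parallel, both between nodes 0 and 2) = 1/(1/13 + 1/209.7) = 12.24 Ω
R_th = 12.24 Ω

Final answer: V_th = 0.2825 V, R_th = 12.24 Ω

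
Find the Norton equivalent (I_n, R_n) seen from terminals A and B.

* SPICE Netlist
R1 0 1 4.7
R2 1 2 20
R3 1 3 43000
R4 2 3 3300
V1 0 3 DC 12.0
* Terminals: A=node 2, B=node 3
Find the Thévenin equivalent first; then I_n = V_th/R_th and R_n = R_th.
Step 1 — V_th is the open-circuit voltage V_A - V_B (nothing connected across the terminals).
Nodal analysis, taking node 3 as the 0 V reference.
Source V1 fixes V_0 = 12 V.
KCL at each unknown node (sum of currents leaving = 0; resistances in Ω):
  Node 1: (V_1 - 12)/4.7 + (V_1 - V_2)/20 + (V_1 - 0)/43000 = 0
  Node 2: (V_2 - V_1)/20 + (V_2 - 0)/3300 = 0
Collecting terms (coefficients in siemens):
  0.2628·V_1 - 0.05·V_2 = 2.553
  0.0503·V_2 - 0.05·V_1 = 0
Determinant D = (0.2628)(0.0503) - (-0.05)(-0.05) = 0.01072
V_1 = [(2.553)(0.0503) - (-0.05)(0)]/D = 11.98 V
V_2 = [(0.2628)(0) - (2.553)(-0.05)]/D = 11.91 V
V_th = V_2 - V_3 = 11.91 - 0 = 11.91 V
Step 2 — R_th: zero the source — replace V1 by a short circuit (node 3 merges into node 0) — and find the resistance seen between A (node 2) and B (node 0).
Reduce the network between node 2 (A) and node 0 (B) by series/parallel combination:
  Rp1 = R1 ‖ R3 (parallel, both between nodes 0 and 1) = 1/(1/4.7 + 1/43000) = 4.699 Ω
  Rs1 = R2 + Rp1 (series, joined only at node 1) = 20 + 4.699 = 24.7 Ω
  Rp2 = R4 ‖ Rs1 (parallel, both between nodes 0 and 2) = 1/(1/3300 + 1/24.7) = 24.52 Ω
R_th = 24.52 Ω
I_n = V_th/R_th = 11.91/24.52 = 0.4858 A, and R_n = R_th = 24.52 Ω

Final answer: I_n = 0.4858 A, R_n = 24.52 Ω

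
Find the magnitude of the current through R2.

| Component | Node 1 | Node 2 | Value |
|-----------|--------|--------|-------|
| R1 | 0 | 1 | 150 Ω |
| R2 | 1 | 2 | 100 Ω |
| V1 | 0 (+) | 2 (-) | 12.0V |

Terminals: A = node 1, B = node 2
Nodal analysis, taking node 2 as the 0 V reference.
Source V1 fixes V_0 = 12 V.
KCL at each unknown node (sum of currents leaving = 0; resistances in Ω):
  Node 1: (V_1 - 12)/150 + (V_1 - 0)/100 = 0
Collecting terms: 0.01667 × V_1 = 0.08  =>  V_1 = 4.8 V
I_R2 = (V_1 - V_2)/R2 = (4.8 - 0)/100 = 0.048 A
|I_R2| = 0.048 A

Final answer: |I_R2| = 0.048 A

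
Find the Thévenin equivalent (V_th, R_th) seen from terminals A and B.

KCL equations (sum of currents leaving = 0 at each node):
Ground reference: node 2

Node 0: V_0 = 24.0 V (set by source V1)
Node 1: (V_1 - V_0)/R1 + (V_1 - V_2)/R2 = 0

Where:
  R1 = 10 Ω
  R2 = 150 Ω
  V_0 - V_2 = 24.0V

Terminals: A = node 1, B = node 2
Step 1 — V_th is the open-circuit voltage V_A - V_B (nothing connected across the terminals).
Nodal analysis, taking node 2 as the 0 V reference.
Source V1 fixes V_0 = 24 V.
KCL at each unknown node (sum of currents leaving = 0; resistances in Ω):
  Node 1: (V_1 - 24)/10 + (V_1 - 0)/150 = 0
Collecting terms: 0.1067 × V_1 = 2.4  =>  V_1 = 22.5 V
V_th = V_1 - V_2 = 22.5 - 0 = 22.5 V
Step 2 — R_th: zero the source — replace V1 by a short circuit (node 2 merges into node 0) — and find the resistance seen between A (node 1) and B (node 0).
Reduce the network between node 1 (A) and node 0 (B) by series/parallel combination:
  Rp1 = R1 ‖ R2 (parallel, both between nodes 0 and 1) = 1/(1/10 + 1/150) = 9.375 Ω
R_th = 9.375 Ω

Final answer: V_th = 22.5 V, R_th = 9.375 Ω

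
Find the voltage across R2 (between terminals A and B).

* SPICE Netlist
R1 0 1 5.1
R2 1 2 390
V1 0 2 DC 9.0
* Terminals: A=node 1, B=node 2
R1 and R2 are in series across V1 (node 0 → node 1 → node 2), and the output A–B is taken across R2, so this is a voltage divider.
Series current: I = V1/(R1 + R2) = 9/(5.1 + 390) = 9/395.1 = 0.02278 A
V_R2 = I × R2 = V1 × R2/(R1 + R2) = 9 × 390/395.1 = 8.884 V

Final answer: 8.884 V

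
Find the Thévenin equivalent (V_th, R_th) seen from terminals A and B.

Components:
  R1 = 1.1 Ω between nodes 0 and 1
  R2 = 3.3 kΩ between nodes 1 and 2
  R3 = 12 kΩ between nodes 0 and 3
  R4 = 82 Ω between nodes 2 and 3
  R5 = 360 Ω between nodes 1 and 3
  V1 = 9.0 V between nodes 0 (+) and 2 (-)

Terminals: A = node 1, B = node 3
Step 1 — V_th is the open-circuit voltage V_A - V_B (nothing connected across the terminals).
Nodal analysis, taking node 2 as the 0 V reference.
Source V1 fixes V_0 = 9 V.
KCL at each unknown node (sum of currents leaving = 0; resistances in Ω):
  Node 1: (V_1 - 9)/1.1 + (V_1 - 0)/3300 + (V_1 - V_3)/360 = 0
  Node 3: (V_3 - 9)/12000 + (V_3 - 0)/82 + (V_3 - V_1)/360 = 0
Collecting terms (coefficients in siemens):
  0.9122·V_1 - 0.002778·V_3 = 8.182
  0.01506·V_3 - 0.002778·V_1 = 0.00075
Determinant D = (0.9122)(0.01506) - (-0.002778)(-0.002778) = 0.01373
V_1 = [(8.182)(0.01506) - (-0.002778)(0.00075)]/D = 8.975 V
V_3 = [(0.9122)(0.00075) - (8.182)(-0.002778)]/D = 1.706 V
V_th = V_1 - V_3 = 8.975 - 1.706 = 7.269 V
Step 2 — R_th: zero the source — replace V1 by a short circuit (node 2 merges into node 0) — and find the resistance seen between A (node 1) and B (node 3).
Reduce the network between node 1 (A) and node 3 (B) by series/parallel combination:
  Rp1 = R1 ‖ R2 (parallel, both between nodes 0 and 1) = 1/(1/1.1 + 1/3300) = 1.1 Ω
  Rp2 = R3 ‖ R4 (parallel, both between nodes 0 and 3) = 1/(1/12000 + 1/82) = 81.44 Ω
  Rs1 = Rp1 + Rp2 (series, joined only at node 0) = 1.1 + 81.44 = 82.54 Ω
  Rp3 = R5 ‖ Rs1 (parallel, both between nodes 1 and 3) = 1/(1/360 + 1/82.54) = 67.15 Ω
R_th = 67.15 Ω

Final answer: V_th = 7.269 V, R_th = 67.15 Ω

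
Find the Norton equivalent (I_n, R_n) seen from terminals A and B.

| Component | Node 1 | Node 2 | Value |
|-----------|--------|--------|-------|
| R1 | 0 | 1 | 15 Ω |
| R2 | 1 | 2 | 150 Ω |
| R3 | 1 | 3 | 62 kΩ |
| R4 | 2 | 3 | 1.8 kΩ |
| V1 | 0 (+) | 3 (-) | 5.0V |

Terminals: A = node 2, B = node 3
Find the Thévenin equivalent first; then I_n = V_th/R_th and R_n = R_th.
Step 1 — V_th is the open-circuit voltage V_A - V_B (nothing connected across the terminals).
Nodal analysis, taking node 3 as the 0 V reference.
Source V1 fixes V_0 = 5 V.
KCL at each unknown node (sum of currents leaving = 0; resistances in Ω):
  Node 1: (V_1 - 5)/15 + (V_1 - V_2)/150 + (V_1 - 0)/62000 = 0
  Node 2: (V_2 - V_1)/150 + (V_2 - 0)/1800 = 0
Collecting terms (coefficients in siemens):
  0.07335·V_1 - 0.006667·V_2 = 0.3333
  0.007222·V_2 - 0.006667·V_1 = 0
Determinant D = (0.07335)(0.007222) - (-0.006667)(-0.006667) = 0.0004853
V_1 = [(0.3333)(0.007222) - (-0.006667)(0)]/D = 4.961 V
V_2 = [(0.07335)(0) - (0.3333)(-0.006667)]/D = 4.579 V
V_th = V_2 - V_3 = 4.579 - 0 = 4.579 V
Step 2 — R_th: zero the source — replace V1 by a short circuit (node 3 merges into node 0) — and find the resistance seen between A (node 2) and B (node 0).
Reduce the network between node 2 (A) and node 0 (B) by series/parallel combination:
  Rp1 = R1 ‖ R3 (parallel, both between nodes 0 and 1) = 1/(1/15 + 1/62000) = 15 Ω
  Rs1 = R2 + Rp1 (series, joined only at node 1) = 150 + 15 = 165 Ω
  Rp2 = R4 ‖ Rs1 (parallel, both between nodes 0 and 2) = 1/(1/1800 + 1/165) = 151.1 Ω
R_th = 151.1 Ω
I_n = V_th/R_th = 4.579/151.1 = 0.0303 A, and R_n = R_th = 151.1 Ω

Final answer: I_n = 0.0303 A, R_n = 151.1 Ω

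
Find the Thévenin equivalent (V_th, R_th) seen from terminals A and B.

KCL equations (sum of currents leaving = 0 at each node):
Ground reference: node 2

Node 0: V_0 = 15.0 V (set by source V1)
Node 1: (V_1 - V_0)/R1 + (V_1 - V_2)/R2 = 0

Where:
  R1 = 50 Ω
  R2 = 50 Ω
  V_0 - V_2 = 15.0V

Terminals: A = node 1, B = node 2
Step 1 — V_th is the open-circuit voltage V_A - V_B (nothing connected across the terminals).
Nodal analysis, taking node 2 as the 0 V reference.
Source V1 fixes V_0 = 15 V.
KCL at each unknown node (sum of currents leaving = 0; resistances in Ω):
  Node 1: (V_1 - 15)/50 + (V_1 - 0)/50 = 0
Collecting terms: 0.04 × V_1 = 0.3  =>  V_1 = 7.5 V
V_th = V_1 - V_2 = 7.5 - 0 = 7.5 V
Step 2 — R_th: zero the source — replace V1 by a short circuit (node 2 merges into node 0) — and find the resistance seen between A (node 1) and B (node 0).
Reduce the network between node 1 (A) and node 0 (B) by series/parallel combination:
  Rp1 = R1 ‖ R2 (parallel, both between nodes 0 and 1) = 1/(1/50 + 1/50) = 25 Ω
R_th = 25 Ω

Final answer: V_th = 7.5 V, R_th = 25 Ω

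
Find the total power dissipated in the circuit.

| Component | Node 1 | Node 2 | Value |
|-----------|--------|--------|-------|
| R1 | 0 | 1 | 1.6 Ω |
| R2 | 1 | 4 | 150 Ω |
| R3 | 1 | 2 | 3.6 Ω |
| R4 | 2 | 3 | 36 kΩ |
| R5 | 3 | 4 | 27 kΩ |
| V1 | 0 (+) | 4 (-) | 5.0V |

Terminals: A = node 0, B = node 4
Nodal analysis, taking node 4 as the 0 V reference.
Source V1 fixes V_0 = 5 V.
KCL at each unknown node (sum of currents leaving = 0; resistances in Ω):
  Node 1: (V_1 - 5)/1.6 + (V_1 - 0)/150 + (V_1 - V_2)/3.6 = 0
  Node 2: (V_2 - V_1)/3.6 + (V_2 - V_3)/36000 = 0
  Node 3: (V_3 - V_2)/36000 + (V_3 - 0)/27000 = 0
Collecting terms (coefficients in siemens):
  0.9094·V_1 - 0.2778·V_2 = 3.125
  0.2778·V_2 - 0.2778·V_1 - 0.00002778·V_3 = 0
  0.00006481·V_3 - 0.00002778·V_2 = 0
Solving these 3 simultaneous equations (Gaussian elimination) gives:
  V_1 = 4.947 V, V_2 = 4.947 V, V_3 = 2.12 V
Power in each resistor, P = (ΔV)²/R:
  P_R1 = (5 - 4.947)²/1.6 = 0.001749 W
  P_R2 = (4.947 - 0)²/150 = 0.1632 W
  P_R3 = (4.947 - 4.947)²/3.6 = 0.0000000222 W
  P_R4 = (4.947 - 2.12)²/36000 = 0.000222 W
  P_R5 = (2.12 - 0)²/27000 = 0.0001665 W
P_total = P_R1 + P_R2 + P_R3 + P_R4 + P_R5 = 0.1653 W

Final answer: 0.1653 W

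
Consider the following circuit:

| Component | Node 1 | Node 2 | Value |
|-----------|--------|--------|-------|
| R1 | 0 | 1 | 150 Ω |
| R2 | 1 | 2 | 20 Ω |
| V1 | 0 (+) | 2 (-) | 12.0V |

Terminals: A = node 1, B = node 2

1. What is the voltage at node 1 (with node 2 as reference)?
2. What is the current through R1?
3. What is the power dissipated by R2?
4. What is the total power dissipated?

Nodal analysis, taking node 2 as the 0 V reference.
Source V1 fixes V_0 = 12 V.
KCL at each unknown node (sum of currents leaving = 0; resistances in Ω):
  Node 1: (V_1 - 12)/150 + (V_1 - 0)/20 = 0
Collecting terms: 0.05667 × V_1 = 0.08  =>  V_1 = 1.412 V
Part 1:
  Read off the nodal solution: V_1 = 1.412 V
Part 2:
  I_R1 = (V_0 - V_1)/R1 = (12 - 1.412)/150 = 0.07059 A
  Magnitude: I_R1 = 0.07059 A
Part 3:
  I_R2 = (V_1 - V_2)/R2 = (1.412 - 0)/20 = 0.07059 A
  P_R2 = I_R2² × R2 = (0.07059)² × 20 = 0.09965 W
Part 4:
  Power in each resistor, P = (ΔV)²/R:
    P_R1 = (12 - 1.412)²/150 = 0.7474 W
    P_R2 = (1.412 - 0)²/20 = 0.09965 W
  P_total = P_R1 + P_R2 = 0.8471 W

Final answers:
1. V_1 = 1.412 V
2. I_R1 = 0.07059 A
3. P_R2 = 0.09965 W
4. P_total = 0.8471 W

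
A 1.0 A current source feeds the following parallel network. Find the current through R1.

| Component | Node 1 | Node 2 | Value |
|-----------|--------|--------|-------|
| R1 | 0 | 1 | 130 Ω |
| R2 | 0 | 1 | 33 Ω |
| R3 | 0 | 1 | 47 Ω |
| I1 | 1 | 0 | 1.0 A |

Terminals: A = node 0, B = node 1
All resistors sit directly between nodes 0 and 1, so they are in parallel and share one voltage V; the full source current 1 A splits among them.
1/R_par = 1/130 + 1/33 + 1/47 = 0.05927 S  =>  R_par = 16.87 Ω
V = I × R_par = 1 × 16.87 = 16.87 V
I_R1 = V/R1 = 16.87/130 = 0.1298 A

Final answer: 0.1298 A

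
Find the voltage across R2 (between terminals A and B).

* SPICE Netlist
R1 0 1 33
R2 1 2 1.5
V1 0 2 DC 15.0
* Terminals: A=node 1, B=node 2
R1 and R2 are in series across V1 (node 0 → node 1 → node 2), and the output A–B is taken across R2, so this is a voltage divider.
Series current: I = V1/(R1 + R2) = 15/(33 + 1.5) = 15/34.5 = 0.4348 A
V_R2 = I × R2 = V1 × R2/(R1 + R2) = 15 × 1.5/34.5 = 0.6522 V

Final answer: 0.6522 V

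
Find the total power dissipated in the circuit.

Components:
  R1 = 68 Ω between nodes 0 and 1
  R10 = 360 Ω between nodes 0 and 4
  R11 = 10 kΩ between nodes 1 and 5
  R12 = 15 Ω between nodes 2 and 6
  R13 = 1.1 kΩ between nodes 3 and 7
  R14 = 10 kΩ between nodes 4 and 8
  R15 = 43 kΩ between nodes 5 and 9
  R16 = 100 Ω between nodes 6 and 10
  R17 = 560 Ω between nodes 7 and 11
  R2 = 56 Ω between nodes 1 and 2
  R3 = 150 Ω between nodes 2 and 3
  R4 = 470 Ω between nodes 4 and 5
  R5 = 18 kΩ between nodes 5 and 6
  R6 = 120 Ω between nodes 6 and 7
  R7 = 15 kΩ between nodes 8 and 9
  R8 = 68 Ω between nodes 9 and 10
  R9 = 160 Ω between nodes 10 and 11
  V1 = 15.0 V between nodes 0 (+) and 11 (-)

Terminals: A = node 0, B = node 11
Nodal analysis, taking node 11 as the 0 V reference.
Source V1 fixes V_0 = 15 V.
KCL at each unknown node (sum of currents leaving = 0; resistances in Ω):
  Node 1: (V_1 - 15)/68 + (V_1 - V_2)/56 + (V_1 - V_5)/10000 = 0
  Node 2: (V_2 - V_1)/56 + (V_2 - V_3)/150 + (V_2 - V_6)/15 = 0
  Node 3: (V_3 - V_2)/150 + (V_3 - V_7)/1100 = 0
  Node 4: (V_4 - V_5)/470 + (V_4 - 15)/360 + (V_4 - V_8)/10000 = 0
  Node 5: (V_5 - V_4)/470 + (V_5 - V_6)/18000 + (V_5 - V_1)/10000 + (V_5 - V_9)/43000 = 0
  Node 6: (V_6 - V_5)/18000 + (V_6 - V_7)/120 + (V_6 - V_2)/15 + (V_6 - V_10)/100 = 0
  Node 7: (V_7 - V_6)/120 + (V_7 - V_3)/1100 + (V_7 - 0)/560 = 0
  Node 8: (V_8 - V_9)/15000 + (V_8 - V_4)/10000 = 0
  Node 9: (V_9 - V_8)/15000 + (V_9 - V_10)/68 + (V_9 - V_5)/43000 = 0
  Node 10: (V_10 - V_9)/68 + (V_10 - 0)/160 + (V_10 - V_6)/100 = 0
Collecting terms (coefficients in siemens):
  0.03266·V_1 - 0.01786·V_2 - 0.0001·V_5 = 0.2206
  0.09119·V_2 - 0.01786·V_1 - 0.006667·V_3 - 0.06667·V_6 = 0
  0.007576·V_3 - 0.006667·V_2 - 0.0009091·V_7 = 0
  0.005005·V_4 - 0.002128·V_5 - 0.0001·V_8 = 0.04167
  0.002306·V_5 - 0.0001·V_1 - 0.002128·V_4 - 0.00005556·V_6 - 0.00002326·V_9 = 0
  0.08506·V_6 - 0.06667·V_2 - 0.00005556·V_5 - 0.008333·V_7 - 0.01·V_10 = 0
  0.01103·V_7 - 0.0009091·V_3 - 0.008333·V_6 = 0
  0.0001667·V_8 - 0.0001·V_4 - 0.00006667·V_9 = 0
  0.0148·V_9 - 0.00002326·V_5 - 0.00006667·V_8 - 0.01471·V_10 = 0
  0.03096·V_10 - 0.01·V_6 - 0.01471·V_9 = 0
Solving these 10 simultaneous equations (Gaussian elimination) gives:
  V_1 = 11.9 V, V_2 = 9.341 V, V_3 = 9.097 V, V_4 = 14.6 V
  V_5 = 14.25 V, V_6 = 8.679 V, V_7 = 7.308 V, V_8 = 10.92 V
  V_9 = 5.415 V, V_10 = 5.376 V
Power in each resistor, P = (ΔV)²/R:
  P_R1 = (15 - 11.9)²/68 = 0.141 W
  P_R2 = (11.9 - 9.341)²/56 = 0.1173 W
  P_R3 = (9.341 - 9.097)²/150 = 0.0003967 W
  P_R4 = (14.6 - 14.25)²/470 = 0.0002636 W
  P_R5 = (14.25 - 8.679)²/18000 = 0.001722 W
  P_R6 = (8.679 - 7.308)²/120 = 0.01566 W
  P_R7 = (10.92 - 5.415)²/15000 = 0.002024 W
  P_R8 = (5.415 - 5.376)²/68 = 0.0000223 W
  P_R9 = (5.376 - 0)²/160 = 0.1806 W
  P_R10 = (15 - 14.6)²/360 = 0.0004486 W
  P_R11 = (11.9 - 14.25)²/10000 = 0.0005487 W
  P_R12 = (9.341 - 8.679)²/15 = 0.02923 W
  P_R13 = (9.097 - 7.308)²/1100 = 0.002909 W
  P_R14 = (14.6 - 10.92)²/10000 = 0.001349 W
  P_R15 = (14.25 - 5.415)²/43000 = 0.001814 W
  P_R16 = (8.679 - 5.376)²/100 = 0.1091 W
  P_R17 = (7.308 - 0)²/560 = 0.09537 W
P_total = P_R1 + P_R2 + P_R3 + P_R4 + P_R5 + P_R6 + P_R7 + P_R8 + P_R9 + P_R10 + P_R11 + P_R12 + P_R13 + P_R14 + P_R15 + P_R16 + P_R17 = 0.6997 W

Final answer: 0.6997 W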